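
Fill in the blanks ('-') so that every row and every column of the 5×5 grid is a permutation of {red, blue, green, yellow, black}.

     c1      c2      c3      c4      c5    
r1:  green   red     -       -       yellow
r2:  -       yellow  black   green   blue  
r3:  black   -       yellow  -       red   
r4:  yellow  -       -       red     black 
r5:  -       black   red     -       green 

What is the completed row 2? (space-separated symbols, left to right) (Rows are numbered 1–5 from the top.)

red yellow black green blue

(r1,c3) = blue
(r1,c4) = black
(r2,c1) = red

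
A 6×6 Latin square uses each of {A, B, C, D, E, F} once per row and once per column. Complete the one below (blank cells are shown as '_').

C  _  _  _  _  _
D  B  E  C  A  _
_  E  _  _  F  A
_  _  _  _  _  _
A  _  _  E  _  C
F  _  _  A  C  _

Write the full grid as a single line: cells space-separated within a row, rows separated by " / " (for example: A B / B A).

C A F B E D / D B E C A F / B E C D F A / E C A F D B / A F D E B C / F D B A C E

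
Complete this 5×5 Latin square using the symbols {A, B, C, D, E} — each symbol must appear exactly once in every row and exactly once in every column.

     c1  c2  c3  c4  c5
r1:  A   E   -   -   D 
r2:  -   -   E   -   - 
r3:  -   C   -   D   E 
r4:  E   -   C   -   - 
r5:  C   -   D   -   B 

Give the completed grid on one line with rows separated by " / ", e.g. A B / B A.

A E B C D / D B E A C / B C A D E / E D C B A / C A D E B

(r1,c3) = B
(r1,c4) = C
(r3,c1) = B
(r3,c3) = A
(r4,c5) = A
(r5,c2) = A
(r5,c4) = E
(r2,c1) = D
(r2,c2) = B
(r2,c4) = A
(r2,c5) = C
(r4,c2) = D
(r4,c4) = B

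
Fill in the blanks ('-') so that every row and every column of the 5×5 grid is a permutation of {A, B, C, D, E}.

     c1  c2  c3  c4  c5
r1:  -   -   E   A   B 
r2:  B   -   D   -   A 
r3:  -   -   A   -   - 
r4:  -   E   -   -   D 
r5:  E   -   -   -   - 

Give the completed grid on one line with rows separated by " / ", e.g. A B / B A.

row 2 has {A,B,D}; column 2 has {E} — only C is left for (r2,c2).
row 2 has {A,B,C,D}; column 4 has {A} — only E is left for (r2,c4).
row 5 has {E}; column 5 has {A,B,D} — only C is left for (r5,c5).
row 1 has {A,B,E}; column 2 has {C,E} — only D is left for (r1,c2).
row 3 has {A}; column 2 has {C,D,E} — only B is left for (r3,c2).
row 3 has {A,B}; column 5 has {A,B,C,D} — only E is left for (r3,c5).
row 5 has {C,E}; column 2 has {B,C,D,E} — only A is left for (r5,c2).
row 5 has {A,C,E}; column 3 has {A,D,E} — only B is left for (r5,c3).
row 5 has {A,B,C,E}; column 4 has {A,E} — only D is left for (r5,c4).
row 1 has {A,B,D,E}; column 1 has {B,E} — only C is left for (r1,c1).
row 3 has {A,B,E}; column 1 has {B,C,E} — only D is left for (r3,c1).
row 3 has {A,B,D,E}; column 4 has {A,D,E} — only C is left for (r3,c4).
row 4 has {D,E}; column 1 has {B,C,D,E} — only A is left for (r4,c1).
row 4 has {A,D,E}; column 3 has {A,B,D,E} — only C is left for (r4,c3).
row 4 has {A,C,D,E}; column 4 has {A,C,D,E} — only B is left for (r4,c4).

C D E A B / B C D E A / D B A C E / A E C B D / E A B D C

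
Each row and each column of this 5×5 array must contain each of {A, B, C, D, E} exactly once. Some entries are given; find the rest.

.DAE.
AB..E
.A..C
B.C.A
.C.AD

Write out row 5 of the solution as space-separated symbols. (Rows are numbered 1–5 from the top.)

(r1,c1) = C
(r1,c5) = B
(r2,c3) = D
(r2,c4) = C
(r4,c2) = E
(r4,c4) = D
(r5,c1) = E
(r5,c3) = B

E C B A D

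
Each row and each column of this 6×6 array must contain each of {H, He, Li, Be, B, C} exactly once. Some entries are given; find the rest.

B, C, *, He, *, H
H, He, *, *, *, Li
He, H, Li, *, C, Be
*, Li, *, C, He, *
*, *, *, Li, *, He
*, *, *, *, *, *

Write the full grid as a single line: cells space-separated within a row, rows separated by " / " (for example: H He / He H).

B C Be He Li H / H He C Be B Li / He H Li B C Be / Be Li H C He B / C Be B Li H He / Li B He H Be C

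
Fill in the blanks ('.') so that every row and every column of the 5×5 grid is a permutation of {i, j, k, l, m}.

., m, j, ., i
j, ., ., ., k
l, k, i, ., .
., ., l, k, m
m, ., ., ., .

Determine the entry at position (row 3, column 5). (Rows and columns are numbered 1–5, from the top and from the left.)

row 1 has {i,j,m}; column 1 has {j,l,m} — only k is left for (r1,c1).
row 1 has {i,j,k,m}; column 4 has {k} — only l is left for (r1,c4).
row 2 has {j,k}; column 3 has {i,j,l} — only m is left for (r2,c3).
row 2 has {j,k,m}; column 4 has {k,l} — only i is left for (r2,c4).
row 3 has {i,k,l}; column 5 has {i,k,m} — only j is left for (r3,c5).

j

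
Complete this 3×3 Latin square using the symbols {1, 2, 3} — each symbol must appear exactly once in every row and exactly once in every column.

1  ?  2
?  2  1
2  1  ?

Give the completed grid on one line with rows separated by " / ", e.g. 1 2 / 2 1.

Cell (r1,c2): row 1 has {1,2}; column 2 has {1,2} → 3.
Cell (r2,c1): row 2 has {1,2}; column 1 has {1,2} → 3.
Cell (r3,c3): row 3 has {1,2}; column 3 has {1,2} → 3.

1 3 2 / 3 2 1 / 2 1 3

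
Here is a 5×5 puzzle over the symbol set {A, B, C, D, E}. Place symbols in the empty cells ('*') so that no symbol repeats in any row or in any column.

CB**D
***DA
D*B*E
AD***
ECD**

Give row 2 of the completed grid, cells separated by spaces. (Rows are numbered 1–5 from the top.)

B E C D A

Cell (r2,c1): row 2 has {A,D}; column 1 has {A,C,D,E} → B.
Cell (r2,c2): row 2 has {A,B,D}; column 2 has {B,C,D} → E.
Cell (r2,c3): row 2 has {A,B,D,E}; column 3 has {B,D} → C.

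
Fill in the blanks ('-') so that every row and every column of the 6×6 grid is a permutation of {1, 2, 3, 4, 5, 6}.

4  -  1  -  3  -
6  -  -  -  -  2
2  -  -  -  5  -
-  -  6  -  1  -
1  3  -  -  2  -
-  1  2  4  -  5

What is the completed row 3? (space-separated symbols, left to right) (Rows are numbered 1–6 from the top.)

2 6 4 3 5 1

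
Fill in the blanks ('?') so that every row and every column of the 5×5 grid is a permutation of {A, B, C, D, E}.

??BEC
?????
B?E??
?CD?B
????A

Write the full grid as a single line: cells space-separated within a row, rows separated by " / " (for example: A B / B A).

A D B E C / C B A D E / B A E C D / E C D A B / D E C B A

(r3,c5) = D
(r4,c4) = A
(r5,c3) = C
(r2,c3) = A
(r2,c5) = E
(r3,c2) = A
(r3,c4) = C
(r4,c1) = E
(r5,c1) = D
(r5,c4) = B
(r1,c1) = A
(r1,c2) = D
(r2,c1) = C
(r2,c2) = B
(r2,c4) = D
(r5,c2) = E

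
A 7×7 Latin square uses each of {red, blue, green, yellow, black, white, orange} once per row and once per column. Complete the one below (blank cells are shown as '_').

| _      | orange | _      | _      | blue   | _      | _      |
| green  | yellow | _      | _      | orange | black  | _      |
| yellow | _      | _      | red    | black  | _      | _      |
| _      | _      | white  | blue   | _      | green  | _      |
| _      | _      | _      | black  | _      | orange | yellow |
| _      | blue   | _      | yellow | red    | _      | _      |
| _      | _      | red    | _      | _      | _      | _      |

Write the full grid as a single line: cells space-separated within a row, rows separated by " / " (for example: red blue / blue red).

white orange yellow green blue red black / green yellow blue white orange black red / yellow green orange red black blue white / red black white blue yellow green orange / blue red green black white orange yellow / orange blue black yellow red white green / black white red orange green yellow blue

row 2 has {green,yellow,black,orange}; column 3 has {red,white} — only blue is left for (r2,c3).
row 2 has {blue,green,yellow,black,orange}; column 4 has {red,blue,yellow,black} — only white is left for (r2,c4).
row 2 has {blue,green,yellow,black,white,orange}; column 7 has {yellow} — only red is left for (r2,c7).
row 4 has {blue,green,white}; column 5 has {red,blue,black,orange} — only yellow is left for (r4,c5).
row 5 has {yellow,black,orange}; column 3 has {red,blue,white} — only green is left for (r5,c3).
row 5 has {green,yellow,black,orange}; column 5 has {red,blue,yellow,black,orange} — only white is left for (r5,c5).
row 6 has {red,blue,yellow}; column 6 has {green,black,orange} — only white is left for (r6,c6).
row 7 has {red}; column 5 has {red,blue,yellow,black,white,orange} — only green is left for (r7,c5).
row 1 has {blue,orange}; column 4 has {red,blue,yellow,black,white} — only green is left for (r1,c4).
row 3 has {red,yellow,black}; column 3 has {red,blue,green,white} — only orange is left for (r3,c3).
row 3 has {red,yellow,black,orange}; column 6 has {green,black,white,orange} — only blue is left for (r3,c6).
row 5 has {green,yellow,black,white,orange}; column 2 has {blue,yellow,orange} — only red is left for (r5,c2).
row 6 has {red,blue,yellow,white}; column 3 has {red,blue,green,white,orange} — only black is left for (r6,c3).
row 7 has {red,green}; column 4 has {red,blue,green,yellow,black,white} — only orange is left for (r7,c4).
row 7 has {red,green,orange}; column 6 has {blue,green,black,white,orange} — only yellow is left for (r7,c6).
row 1 has {blue,green,orange}; column 3 has {red,blue,green,black,white,orange} — only yellow is left for (r1,c3).
row 1 has {blue,green,yellow,orange}; column 6 has {blue,green,yellow,black,white,orange} — only red is left for (r1,c6).
row 4 has {blue,green,yellow,white}; column 2 has {red,blue,yellow,orange} — only black is left for (r4,c2).
row 4 has {blue,green,yellow,black,white}; column 7 has {red,yellow} — only orange is left for (r4,c7).
row 5 has {red,green,yellow,black,white,orange}; column 1 has {green,yellow} — only blue is left for (r5,c1).
row 6 has {red,blue,yellow,black,white}; column 1 has {blue,green,yellow} — only orange is left for (r6,c1).
row 6 has {red,blue,yellow,black,white,orange}; column 7 has {red,yellow,orange} — only green is left for (r6,c7).
row 7 has {red,green,yellow,orange}; column 2 has {red,blue,yellow,black,orange} — only white is left for (r7,c2).
row 3 has {red,blue,yellow,black,orange}; column 2 has {red,blue,yellow,black,white,orange} — only green is left for (r3,c2).
row 3 has {red,blue,green,yellow,black,orange}; column 7 has {red,green,yellow,orange} — only white is left for (r3,c7).
row 4 has {blue,green,yellow,black,white,orange}; column 1 has {blue,green,yellow,orange} — only red is left for (r4,c1).
row 7 has {red,green,yellow,white,orange}; column 1 has {red,blue,green,yellow,orange} — only black is left for (r7,c1).
row 7 has {red,green,yellow,black,white,orange}; column 7 has {red,green,yellow,white,orange} — only blue is left for (r7,c7).
row 1 has {red,blue,green,yellow,orange}; column 1 has {red,blue,green,yellow,black,orange} — only white is left for (r1,c1).
row 1 has {red,blue,green,yellow,white,orange}; column 7 has {red,blue,green,yellow,white,orange} — only black is left for (r1,c7).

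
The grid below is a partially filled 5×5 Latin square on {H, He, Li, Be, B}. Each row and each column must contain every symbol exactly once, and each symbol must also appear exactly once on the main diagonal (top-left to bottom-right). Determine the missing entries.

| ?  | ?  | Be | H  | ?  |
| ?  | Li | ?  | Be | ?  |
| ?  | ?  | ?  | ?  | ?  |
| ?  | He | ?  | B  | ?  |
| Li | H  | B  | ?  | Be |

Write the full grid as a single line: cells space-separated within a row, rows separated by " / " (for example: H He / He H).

He B Be H Li / H Li He Be B / B Be H Li He / Be He Li B H / Li H B He Be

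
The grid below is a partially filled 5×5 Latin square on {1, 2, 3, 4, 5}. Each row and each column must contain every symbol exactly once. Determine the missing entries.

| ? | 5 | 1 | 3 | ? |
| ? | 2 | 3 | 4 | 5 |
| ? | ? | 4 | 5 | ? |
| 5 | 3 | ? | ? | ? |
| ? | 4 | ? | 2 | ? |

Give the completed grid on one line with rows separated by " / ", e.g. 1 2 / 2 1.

4 5 1 3 2 / 1 2 3 4 5 / 2 1 4 5 3 / 5 3 2 1 4 / 3 4 5 2 1

(r2,c1) = 1
(r3,c2) = 1
(r4,c3) = 2
(r4,c4) = 1
(r4,c5) = 4
(r5,c1) = 3
(r5,c3) = 5
(r5,c5) = 1
(r1,c5) = 2
(r3,c1) = 2
(r3,c5) = 3
(r1,c1) = 4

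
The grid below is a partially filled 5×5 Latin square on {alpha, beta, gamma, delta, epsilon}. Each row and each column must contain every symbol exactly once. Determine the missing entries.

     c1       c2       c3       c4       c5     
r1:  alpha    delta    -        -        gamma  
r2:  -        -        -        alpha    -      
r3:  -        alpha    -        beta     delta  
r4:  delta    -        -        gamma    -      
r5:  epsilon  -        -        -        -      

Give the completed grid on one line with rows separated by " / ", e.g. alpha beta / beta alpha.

alpha delta beta epsilon gamma / beta gamma delta alpha epsilon / gamma alpha epsilon beta delta / delta epsilon alpha gamma beta / epsilon beta gamma delta alpha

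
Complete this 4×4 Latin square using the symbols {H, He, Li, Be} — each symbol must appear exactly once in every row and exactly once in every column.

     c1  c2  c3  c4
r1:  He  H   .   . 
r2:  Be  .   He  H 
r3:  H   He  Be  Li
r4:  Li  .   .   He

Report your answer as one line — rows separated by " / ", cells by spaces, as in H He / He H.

He H Li Be / Be Li He H / H He Be Li / Li Be H He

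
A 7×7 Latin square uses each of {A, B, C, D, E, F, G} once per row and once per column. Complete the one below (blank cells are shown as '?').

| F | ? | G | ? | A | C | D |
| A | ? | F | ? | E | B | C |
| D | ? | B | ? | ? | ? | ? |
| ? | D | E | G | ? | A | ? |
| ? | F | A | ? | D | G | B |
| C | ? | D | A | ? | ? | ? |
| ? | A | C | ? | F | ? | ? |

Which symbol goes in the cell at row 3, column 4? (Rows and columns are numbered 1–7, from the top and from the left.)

F

(r2,c2) = G
(r2,c4) = D
(r4,c1) = B
(r4,c5) = C
(r4,c7) = F
(r5,c1) = E
(r5,c4) = C
(r7,c1) = G
(r7,c7) = E
(r3,c5) = G
(r3,c7) = A
(r6,c5) = B
(r6,c7) = G
(r7,c4) = B
(r7,c6) = D
(r1,c4) = E
(r3,c4) = F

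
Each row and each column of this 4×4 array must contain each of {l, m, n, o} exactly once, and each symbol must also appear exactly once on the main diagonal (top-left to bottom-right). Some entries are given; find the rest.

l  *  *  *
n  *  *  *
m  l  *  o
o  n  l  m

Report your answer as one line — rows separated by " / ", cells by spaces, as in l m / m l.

l m o n / n o m l / m l n o / o n l m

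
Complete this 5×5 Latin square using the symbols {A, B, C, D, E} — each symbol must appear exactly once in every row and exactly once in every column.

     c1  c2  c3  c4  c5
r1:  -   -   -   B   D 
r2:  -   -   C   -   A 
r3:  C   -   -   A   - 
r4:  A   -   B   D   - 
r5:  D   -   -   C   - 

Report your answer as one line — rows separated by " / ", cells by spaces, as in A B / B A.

(r1,c1) = E
(r1,c3) = A
(r2,c1) = B
(r2,c4) = E
(r5,c3) = E
(r5,c5) = B
(r1,c2) = C
(r2,c2) = D
(r3,c3) = D
(r3,c5) = E
(r4,c2) = E
(r4,c5) = C
(r5,c2) = A
(r3,c2) = B

E C A B D / B D C E A / C B D A E / A E B D C / D A E C B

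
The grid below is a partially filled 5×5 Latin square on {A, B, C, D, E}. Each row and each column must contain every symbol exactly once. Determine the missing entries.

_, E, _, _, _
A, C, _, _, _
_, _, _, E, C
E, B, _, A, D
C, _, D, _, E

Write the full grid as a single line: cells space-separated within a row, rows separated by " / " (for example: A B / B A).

At row 2, column 5: row 2 has {A,C}; column 5 has {C,D,E}; that leaves B.
At row 4, column 3: row 4 has {A,B,D,E}; column 3 has {D}; that leaves C.
At row 5, column 2: row 5 has {C,D,E}; column 2 has {B,C,E}; that leaves A.
At row 5, column 4: row 5 has {A,C,D,E}; column 4 has {A,E}; that leaves B.
At row 1, column 5: row 1 has {E}; column 5 has {B,C,D,E}; that leaves A.
At row 2, column 3: row 2 has {A,B,C}; column 3 has {C,D}; that leaves E.
At row 2, column 4: row 2 has {A,B,C,E}; column 4 has {A,B,E}; that leaves D.
At row 3, column 2: row 3 has {C,E}; column 2 has {A,B,C,E}; that leaves D.
At row 1, column 3: row 1 has {A,E}; column 3 has {C,D,E}; that leaves B.
At row 1, column 4: row 1 has {A,B,E}; column 4 has {A,B,D,E}; that leaves C.
At row 3, column 1: row 3 has {C,D,E}; column 1 has {A,C,E}; that leaves B.
At row 3, column 3: row 3 has {B,C,D,E}; column 3 has {B,C,D,E}; that leaves A.
At row 1, column 1: row 1 has {A,B,C,E}; column 1 has {A,B,C,E}; that leaves D.

D E B C A / A C E D B / B D A E C / E B C A D / C A D B E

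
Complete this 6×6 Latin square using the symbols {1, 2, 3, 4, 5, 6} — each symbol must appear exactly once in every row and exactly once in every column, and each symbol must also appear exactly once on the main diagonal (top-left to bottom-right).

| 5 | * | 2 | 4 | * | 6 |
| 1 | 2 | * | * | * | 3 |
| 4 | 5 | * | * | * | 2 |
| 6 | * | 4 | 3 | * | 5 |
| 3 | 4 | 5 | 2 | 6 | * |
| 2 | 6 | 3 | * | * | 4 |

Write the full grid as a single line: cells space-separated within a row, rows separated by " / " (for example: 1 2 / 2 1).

5 3 2 4 1 6 / 1 2 6 5 4 3 / 4 5 1 6 3 2 / 6 1 4 3 2 5 / 3 4 5 2 6 1 / 2 6 3 1 5 4

(r2,c3): row 2 has {1,2,3}; column 3 has {2,3,4,5}, so it must be 6.
(r2,c4): row 2 has {1,2,3,6}; column 4 has {2,3,4}, so it must be 5.
(r2,c5): row 2 has {1,2,3,5,6}; column 5 has {6}, so it must be 4.
(r3,c3): row 3 has {2,4,5}; column 3 has {2,3,4,5,6}; the diagonal has {2,3,4,5,6}, so it must be 1.
(r3,c4): row 3 has {1,2,4,5}; column 4 has {2,3,4,5}, so it must be 6.
(r3,c5): row 3 has {1,2,4,5,6}; column 5 has {4,6}, so it must be 3.
(r4,c2): row 4 has {3,4,5,6}; column 2 has {2,4,5,6}, so it must be 1.
(r4,c5): row 4 has {1,3,4,5,6}; column 5 has {3,4,6}, so it must be 2.
(r5,c6): row 5 has {2,3,4,5,6}; column 6 has {2,3,4,5,6}, so it must be 1.
(r6,c4): row 6 has {2,3,4,6}; column 4 has {2,3,4,5,6}, so it must be 1.
(r6,c5): row 6 has {1,2,3,4,6}; column 5 has {2,3,4,6}, so it must be 5.
(r1,c2): row 1 has {2,4,5,6}; column 2 has {1,2,4,5,6}, so it must be 3.
(r1,c5): row 1 has {2,3,4,5,6}; column 5 has {2,3,4,5,6}, so it must be 1.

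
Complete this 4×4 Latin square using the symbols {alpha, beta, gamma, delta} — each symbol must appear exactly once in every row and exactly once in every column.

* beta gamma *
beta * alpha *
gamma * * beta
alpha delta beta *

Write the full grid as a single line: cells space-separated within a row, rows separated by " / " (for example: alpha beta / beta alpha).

Cell (r1,c1): row 1 has {beta,gamma}; column 1 has {alpha,beta,gamma} → delta.
Cell (r1,c4): row 1 has {beta,gamma,delta}; column 4 has {beta} → alpha.
Cell (r2,c2): row 2 has {alpha,beta}; column 2 has {beta,delta} → gamma.
Cell (r2,c4): row 2 has {alpha,beta,gamma}; column 4 has {alpha,beta} → delta.
Cell (r3,c2): row 3 has {beta,gamma}; column 2 has {beta,gamma,delta} → alpha.
Cell (r3,c3): row 3 has {alpha,beta,gamma}; column 3 has {alpha,beta,gamma} → delta.
Cell (r4,c4): row 4 has {alpha,beta,delta}; column 4 has {alpha,beta,delta} → gamma.

delta beta gamma alpha / beta gamma alpha delta / gamma alpha delta beta / alpha delta beta gamma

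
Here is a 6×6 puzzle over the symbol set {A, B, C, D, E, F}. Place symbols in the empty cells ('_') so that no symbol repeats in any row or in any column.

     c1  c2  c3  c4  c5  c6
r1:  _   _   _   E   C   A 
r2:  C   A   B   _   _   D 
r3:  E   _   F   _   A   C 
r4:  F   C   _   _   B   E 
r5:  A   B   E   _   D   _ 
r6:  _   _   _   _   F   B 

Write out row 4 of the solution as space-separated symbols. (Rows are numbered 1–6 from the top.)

F C A D B E

(r1,c3) = D
(r2,c4) = F
(r2,c5) = E
(r3,c2) = D
(r3,c4) = B
(r4,c3) = A
(r4,c4) = D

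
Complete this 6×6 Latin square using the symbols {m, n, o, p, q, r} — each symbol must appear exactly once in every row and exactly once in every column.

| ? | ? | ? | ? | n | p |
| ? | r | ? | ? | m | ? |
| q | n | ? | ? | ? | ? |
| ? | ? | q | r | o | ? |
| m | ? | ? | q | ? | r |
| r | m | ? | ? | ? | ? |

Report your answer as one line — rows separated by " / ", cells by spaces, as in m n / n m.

o q r m n p / p r o n m q / q n m p r o / n p q r o m / m o n q p r / r m p o q n

Cell (r1,c1): row 1 has {n,p}; column 1 has {m,q,r} → o.
Cell (r1,c2): row 1 has {n,o,p}; column 2 has {m,n,r} → q.
Cell (r1,c4): row 1 has {n,o,p,q}; column 4 has {q,r} → m.
Cell (r4,c2): row 4 has {o,q,r}; column 2 has {m,n,q,r} → p.
Cell (r5,c2): row 5 has {m,q,r}; column 2 has {m,n,p,q,r} → o.
Cell (r5,c5): row 5 has {m,o,q,r}; column 5 has {m,n,o} → p.
Cell (r6,c5): row 6 has {m,r}; column 5 has {m,n,o,p} → q.
Cell (r1,c3): row 1 has {m,n,o,p,q}; column 3 has {q} → r.
Cell (r3,c5): row 3 has {n,q}; column 5 has {m,n,o,p,q} → r.
Cell (r4,c1): row 4 has {o,p,q,r}; column 1 has {m,o,q,r} → n.
Cell (r4,c6): row 4 has {n,o,p,q,r}; column 6 has {p,r} → m.
Cell (r5,c3): row 5 has {m,o,p,q,r}; column 3 has {q,r} → n.
Cell (r2,c1): row 2 has {m,r}; column 1 has {m,n,o,q,r} → p.
Cell (r2,c3): row 2 has {m,p,r}; column 3 has {n,q,r} → o.
Cell (r2,c4): row 2 has {m,o,p,r}; column 4 has {m,q,r} → n.
Cell (r2,c6): row 2 has {m,n,o,p,r}; column 6 has {m,p,r} → q.
Cell (r3,c6): row 3 has {n,q,r}; column 6 has {m,p,q,r} → o.
Cell (r6,c3): row 6 has {m,q,r}; column 3 has {n,o,q,r} → p.
Cell (r6,c4): row 6 has {m,p,q,r}; column 4 has {m,n,q,r} → o.
Cell (r6,c6): row 6 has {m,o,p,q,r}; column 6 has {m,o,p,q,r} → n.
Cell (r3,c3): row 3 has {n,o,q,r}; column 3 has {n,o,p,q,r} → m.
Cell (r3,c4): row 3 has {m,n,o,q,r}; column 4 has {m,n,o,q,r} → p.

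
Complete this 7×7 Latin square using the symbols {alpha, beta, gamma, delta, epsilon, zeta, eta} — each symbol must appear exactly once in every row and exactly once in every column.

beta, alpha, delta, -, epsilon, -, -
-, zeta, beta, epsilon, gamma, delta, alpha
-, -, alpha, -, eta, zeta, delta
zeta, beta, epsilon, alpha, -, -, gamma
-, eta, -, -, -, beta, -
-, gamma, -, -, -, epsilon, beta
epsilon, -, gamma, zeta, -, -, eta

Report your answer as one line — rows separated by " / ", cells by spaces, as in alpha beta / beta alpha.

Cell (r1,c7): row 1 has {alpha,beta,delta,epsilon}; column 7 has {alpha,beta,gamma,delta,eta} → zeta.
Cell (r2,c1): row 2 has {alpha,beta,gamma,delta,epsilon,zeta}; column 1 has {beta,epsilon,zeta} → eta.
Cell (r3,c1): row 3 has {alpha,delta,zeta,eta}; column 1 has {beta,epsilon,zeta,eta} → gamma.
Cell (r3,c2): row 3 has {alpha,gamma,delta,zeta,eta}; column 2 has {alpha,beta,gamma,zeta,eta} → epsilon.
Cell (r3,c4): row 3 has {alpha,gamma,delta,epsilon,zeta,eta}; column 4 has {alpha,epsilon,zeta} → beta.
Cell (r4,c5): row 4 has {alpha,beta,gamma,epsilon,zeta}; column 5 has {gamma,epsilon,eta} → delta.
Cell (r4,c6): row 4 has {alpha,beta,gamma,delta,epsilon,zeta}; column 6 has {beta,delta,epsilon,zeta} → eta.
Cell (r5,c3): row 5 has {beta,eta}; column 3 has {alpha,beta,gamma,delta,epsilon} → zeta.
Cell (r5,c5): row 5 has {beta,zeta,eta}; column 5 has {gamma,delta,epsilon,eta} → alpha.
Cell (r5,c7): row 5 has {alpha,beta,zeta,eta}; column 7 has {alpha,beta,gamma,delta,zeta,eta} → epsilon.
Cell (r6,c3): row 6 has {beta,gamma,epsilon}; column 3 has {alpha,beta,gamma,delta,epsilon,zeta} → eta.
Cell (r6,c4): row 6 has {beta,gamma,epsilon,eta}; column 4 has {alpha,beta,epsilon,zeta} → delta.
Cell (r6,c5): row 6 has {beta,gamma,delta,epsilon,eta}; column 5 has {alpha,gamma,delta,epsilon,eta} → zeta.
Cell (r7,c2): row 7 has {gamma,epsilon,zeta,eta}; column 2 has {alpha,beta,gamma,epsilon,zeta,eta} → delta.
Cell (r7,c5): row 7 has {gamma,delta,epsilon,zeta,eta}; column 5 has {alpha,gamma,delta,epsilon,zeta,eta} → beta.
Cell (r7,c6): row 7 has {beta,gamma,delta,epsilon,zeta,eta}; column 6 has {beta,delta,epsilon,zeta,eta} → alpha.
Cell (r1,c6): row 1 has {alpha,beta,delta,epsilon,zeta}; column 6 has {alpha,beta,delta,epsilon,zeta,eta} → gamma.
Cell (r5,c1): row 5 has {alpha,beta,epsilon,zeta,eta}; column 1 has {beta,gamma,epsilon,zeta,eta} → delta.
Cell (r5,c4): row 5 has {alpha,beta,delta,epsilon,zeta,eta}; column 4 has {alpha,beta,delta,epsilon,zeta} → gamma.
Cell (r6,c1): row 6 has {beta,gamma,delta,epsilon,zeta,eta}; column 1 has {beta,gamma,delta,epsilon,zeta,eta} → alpha.
Cell (r1,c4): row 1 has {alpha,beta,gamma,delta,epsilon,zeta}; column 4 has {alpha,beta,gamma,delta,epsilon,zeta} → eta.

beta alpha delta eta epsilon gamma zeta / eta zeta beta epsilon gamma delta alpha / gamma epsilon alpha beta eta zeta delta / zeta beta epsilon alpha delta eta gamma / delta eta zeta gamma alpha beta epsilon / alpha gamma eta delta zeta epsilon beta / epsilon delta gamma zeta beta alpha eta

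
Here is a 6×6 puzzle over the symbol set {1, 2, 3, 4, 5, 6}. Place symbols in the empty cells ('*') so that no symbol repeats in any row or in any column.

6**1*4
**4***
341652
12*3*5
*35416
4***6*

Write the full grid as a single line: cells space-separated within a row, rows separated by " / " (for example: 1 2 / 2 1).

6 5 3 1 2 4 / 5 6 4 2 3 1 / 3 4 1 6 5 2 / 1 2 6 3 4 5 / 2 3 5 4 1 6 / 4 1 2 5 6 3

(r1,c2): row 1 has {1,4,6}; column 2 has {2,3,4}, so it must be 5.
(r4,c3): row 4 has {1,2,3,5}; column 3 has {1,4,5}, so it must be 6.
(r4,c5): row 4 has {1,2,3,5,6}; column 5 has {1,5,6}, so it must be 4.
(r5,c1): row 5 has {1,3,4,5,6}; column 1 has {1,3,4,6}, so it must be 2.
(r6,c2): row 6 has {4,6}; column 2 has {2,3,4,5}, so it must be 1.
(r6,c6): row 6 has {1,4,6}; column 6 has {2,4,5,6}, so it must be 3.
(r2,c1): row 2 has {4}; column 1 has {1,2,3,4,6}, so it must be 5.
(r2,c2): row 2 has {4,5}; column 2 has {1,2,3,4,5}, so it must be 6.
(r2,c4): row 2 has {4,5,6}; column 4 has {1,3,4,6}, so it must be 2.
(r2,c5): row 2 has {2,4,5,6}; column 5 has {1,4,5,6}, so it must be 3.
(r2,c6): row 2 has {2,3,4,5,6}; column 6 has {2,3,4,5,6}, so it must be 1.
(r6,c3): row 6 has {1,3,4,6}; column 3 has {1,4,5,6}, so it must be 2.
(r6,c4): row 6 has {1,2,3,4,6}; column 4 has {1,2,3,4,6}, so it must be 5.
(r1,c3): row 1 has {1,4,5,6}; column 3 has {1,2,4,5,6}, so it must be 3.
(r1,c5): row 1 has {1,3,4,5,6}; column 5 has {1,3,4,5,6}, so it must be 2.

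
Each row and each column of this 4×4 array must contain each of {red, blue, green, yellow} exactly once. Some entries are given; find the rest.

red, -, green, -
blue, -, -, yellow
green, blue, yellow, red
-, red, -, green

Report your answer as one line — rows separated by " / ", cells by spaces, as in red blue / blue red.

red yellow green blue / blue green red yellow / green blue yellow red / yellow red blue green

(r1,c2): row 1 has {red,green}; column 2 has {red,blue}, so it must be yellow.
(r1,c4): row 1 has {red,green,yellow}; column 4 has {red,green,yellow}, so it must be blue.
(r2,c2): row 2 has {blue,yellow}; column 2 has {red,blue,yellow}, so it must be green.
(r2,c3): row 2 has {blue,green,yellow}; column 3 has {green,yellow}, so it must be red.
(r4,c1): row 4 has {red,green}; column 1 has {red,blue,green}, so it must be yellow.
(r4,c3): row 4 has {red,green,yellow}; column 3 has {red,green,yellow}, so it must be blue.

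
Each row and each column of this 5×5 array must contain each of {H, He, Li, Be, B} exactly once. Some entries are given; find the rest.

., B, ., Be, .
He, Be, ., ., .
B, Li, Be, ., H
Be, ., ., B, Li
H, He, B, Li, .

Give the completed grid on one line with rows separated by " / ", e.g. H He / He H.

Li B H Be He / He Be Li H B / B Li Be He H / Be H He B Li / H He B Li Be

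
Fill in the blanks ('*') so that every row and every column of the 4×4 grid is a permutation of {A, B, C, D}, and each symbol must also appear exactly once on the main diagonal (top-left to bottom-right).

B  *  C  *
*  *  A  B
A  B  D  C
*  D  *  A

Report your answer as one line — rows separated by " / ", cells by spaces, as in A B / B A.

At row 1, column 2: row 1 has {B,C}; column 2 has {B,D}; that leaves A.
At row 1, column 4: row 1 has {A,B,C}; column 4 has {A,B,C}; that leaves D.
At row 2, column 2: row 2 has {A,B}; column 2 has {A,B,D}; the diagonal has {A,B,D}; that leaves C.
At row 4, column 1: row 4 has {A,D}; column 1 has {A,B}; that leaves C.
At row 4, column 3: row 4 has {A,C,D}; column 3 has {A,C,D}; that leaves B.
At row 2, column 1: row 2 has {A,B,C}; column 1 has {A,B,C}; that leaves D.

B A C D / D C A B / A B D C / C D B A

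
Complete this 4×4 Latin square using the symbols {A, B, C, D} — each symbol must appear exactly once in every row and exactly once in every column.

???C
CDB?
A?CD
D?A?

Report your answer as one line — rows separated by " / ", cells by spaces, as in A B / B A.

B A D C / C D B A / A B C D / D C A B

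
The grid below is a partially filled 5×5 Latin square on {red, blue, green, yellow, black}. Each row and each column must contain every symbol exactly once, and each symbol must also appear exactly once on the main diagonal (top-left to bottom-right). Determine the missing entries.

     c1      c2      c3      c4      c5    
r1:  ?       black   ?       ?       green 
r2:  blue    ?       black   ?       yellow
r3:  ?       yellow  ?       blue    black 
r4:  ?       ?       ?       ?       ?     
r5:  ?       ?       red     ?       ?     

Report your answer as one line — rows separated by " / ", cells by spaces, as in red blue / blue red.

yellow black blue red green / blue red black green yellow / red yellow green blue black / green blue yellow black red / black green red yellow blue

row 3 has {blue,yellow,black}; column 3 has {red,black}; the diagonal is empty so far — only green is left for (r3,c3).
row 5 has {red}; column 5 has {green,yellow,black}; the diagonal has {green} — only blue is left for (r5,c5).
row 2 has {blue,yellow,black}; column 2 has {yellow,black}; the diagonal has {blue,green} — only red is left for (r2,c2).
row 2 has {red,blue,yellow,black}; column 4 has {blue} — only green is left for (r2,c4).
row 3 has {blue,green,yellow,black}; column 1 has {blue} — only red is left for (r3,c1).
row 4 is empty so far; column 5 has {blue,green,yellow,black} — only red is left for (r4,c5).
row 5 has {red,blue}; column 2 has {red,yellow,black} — only green is left for (r5,c2).
row 1 has {green,black}; column 1 has {red,blue}; the diagonal has {red,blue,green} — only yellow is left for (r1,c1).
row 1 has {green,yellow,black}; column 3 has {red,green,black} — only blue is left for (r1,c3).
row 1 has {blue,green,yellow,black}; column 4 has {blue,green} — only red is left for (r1,c4).
row 4 has {red}; column 2 has {red,green,yellow,black} — only blue is left for (r4,c2).
row 4 has {red,blue}; column 3 has {red,blue,green,black} — only yellow is left for (r4,c3).
row 4 has {red,blue,yellow}; column 4 has {red,blue,green}; the diagonal has {red,blue,green,yellow} — only black is left for (r4,c4).
row 5 has {red,blue,green}; column 1 has {red,blue,yellow} — only black is left for (r5,c1).
row 5 has {red,blue,green,black}; column 4 has {red,blue,green,black} — only yellow is left for (r5,c4).
row 4 has {red,blue,yellow,black}; column 1 has {red,blue,yellow,black} — only green is left for (r4,c1).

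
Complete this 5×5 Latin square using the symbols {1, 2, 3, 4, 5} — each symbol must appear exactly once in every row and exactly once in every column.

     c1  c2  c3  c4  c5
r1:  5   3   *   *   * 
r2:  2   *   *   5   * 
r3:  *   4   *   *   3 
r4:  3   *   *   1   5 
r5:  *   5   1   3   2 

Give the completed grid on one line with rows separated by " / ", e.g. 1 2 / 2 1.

(r2,c2): row 2 has {2,5}; column 2 has {3,4,5}, so it must be 1.
(r2,c5): row 2 has {1,2,5}; column 5 has {2,3,5}, so it must be 4.
(r3,c1): row 3 has {3,4}; column 1 has {2,3,5}, so it must be 1.
(r3,c4): row 3 has {1,3,4}; column 4 has {1,3,5}, so it must be 2.
(r4,c2): row 4 has {1,3,5}; column 2 has {1,3,4,5}, so it must be 2.
(r4,c3): row 4 has {1,2,3,5}; column 3 has {1}, so it must be 4.
(r5,c1): row 5 has {1,2,3,5}; column 1 has {1,2,3,5}, so it must be 4.
(r1,c3): row 1 has {3,5}; column 3 has {1,4}, so it must be 2.
(r1,c4): row 1 has {2,3,5}; column 4 has {1,2,3,5}, so it must be 4.
(r1,c5): row 1 has {2,3,4,5}; column 5 has {2,3,4,5}, so it must be 1.
(r2,c3): row 2 has {1,2,4,5}; column 3 has {1,2,4}, so it must be 3.
(r3,c3): row 3 has {1,2,3,4}; column 3 has {1,2,3,4}, so it must be 5.

5 3 2 4 1 / 2 1 3 5 4 / 1 4 5 2 3 / 3 2 4 1 5 / 4 5 1 3 2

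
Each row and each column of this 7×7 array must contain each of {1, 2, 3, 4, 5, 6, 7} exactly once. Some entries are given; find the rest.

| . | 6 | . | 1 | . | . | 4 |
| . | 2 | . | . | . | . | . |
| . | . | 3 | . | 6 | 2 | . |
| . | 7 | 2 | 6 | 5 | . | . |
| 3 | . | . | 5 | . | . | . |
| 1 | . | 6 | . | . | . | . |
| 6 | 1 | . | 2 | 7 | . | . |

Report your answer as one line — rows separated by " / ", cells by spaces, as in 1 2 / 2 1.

(r4,c1) = 4
(r5,c2) = 4
(r3,c2) = 5
(r6,c2) = 3
(r3,c1) = 7
(r3,c4) = 4
(r3,c7) = 1
(r4,c7) = 3
(r6,c4) = 7
(r7,c7) = 5
(r2,c1) = 5
(r2,c4) = 3
(r4,c6) = 1
(r6,c7) = 2
(r7,c3) = 4
(r7,c6) = 3
(r1,c1) = 2
(r1,c5) = 3
(r6,c5) = 4
(r6,c6) = 5
(r1,c6) = 7
(r2,c5) = 1
(r5,c5) = 2
(r5,c6) = 6
(r5,c7) = 7
(r1,c3) = 5
(r2,c3) = 7
(r2,c6) = 4
(r2,c7) = 6
(r5,c3) = 1

2 6 5 1 3 7 4 / 5 2 7 3 1 4 6 / 7 5 3 4 6 2 1 / 4 7 2 6 5 1 3 / 3 4 1 5 2 6 7 / 1 3 6 7 4 5 2 / 6 1 4 2 7 3 5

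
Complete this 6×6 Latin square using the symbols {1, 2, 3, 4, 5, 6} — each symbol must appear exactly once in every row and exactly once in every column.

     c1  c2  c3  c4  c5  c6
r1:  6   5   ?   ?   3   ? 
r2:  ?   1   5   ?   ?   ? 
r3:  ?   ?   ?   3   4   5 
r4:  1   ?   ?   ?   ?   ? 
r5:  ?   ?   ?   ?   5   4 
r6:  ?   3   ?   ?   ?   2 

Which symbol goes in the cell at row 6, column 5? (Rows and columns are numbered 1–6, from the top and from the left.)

At row 1, column 6: row 1 has {3,5,6}; column 6 has {2,4,5}; that leaves 1.
At row 3, column 1: row 3 has {3,4,5}; column 1 has {1,6}; that leaves 2.
At row 3, column 2: row 3 has {2,3,4,5}; column 2 has {1,3,5}; that leaves 6.
At row 3, column 3: row 3 has {2,3,4,5,6}; column 3 has {5}; that leaves 1.
At row 5, column 1: row 5 has {4,5}; column 1 has {1,2,6}; that leaves 3.
At row 5, column 2: row 5 has {3,4,5}; column 2 has {1,3,5,6}; that leaves 2.
At row 5, column 3: row 5 has {2,3,4,5}; column 3 has {1,5}; that leaves 6.
At row 5, column 4: row 5 has {2,3,4,5,6}; column 4 has {3}; that leaves 1.
At row 6, column 3: row 6 has {2,3}; column 3 has {1,5,6}; that leaves 4.
At row 1, column 3: row 1 has {1,3,5,6}; column 3 has {1,4,5,6}; that leaves 2.
At row 1, column 4: row 1 has {1,2,3,5,6}; column 4 has {1,3}; that leaves 4.
At row 2, column 1: row 2 has {1,5}; column 1 has {1,2,3,6}; that leaves 4.
At row 4, column 2: row 4 has {1}; column 2 has {1,2,3,5,6}; that leaves 4.
At row 4, column 3: row 4 has {1,4}; column 3 has {1,2,4,5,6}; that leaves 3.
At row 4, column 6: row 4 has {1,3,4}; column 6 has {1,2,4,5}; that leaves 6.
At row 6, column 1: row 6 has {2,3,4}; column 1 has {1,2,3,4,6}; that leaves 5.
At row 6, column 4: row 6 has {2,3,4,5}; column 4 has {1,3,4}; that leaves 6.
At row 6, column 5: row 6 has {2,3,4,5,6}; column 5 has {3,4,5}; that leaves 1.

1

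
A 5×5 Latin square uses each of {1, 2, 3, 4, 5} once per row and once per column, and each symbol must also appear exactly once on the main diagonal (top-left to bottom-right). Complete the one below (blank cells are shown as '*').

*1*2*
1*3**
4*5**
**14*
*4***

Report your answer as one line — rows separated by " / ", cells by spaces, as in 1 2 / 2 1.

3 1 4 2 5 / 1 2 3 5 4 / 4 3 5 1 2 / 2 5 1 4 3 / 5 4 2 3 1

(r1,c1) = 3
(r1,c3) = 4
(r1,c5) = 5
(r2,c2) = 2
(r2,c4) = 5
(r2,c5) = 4
(r3,c2) = 3
(r3,c4) = 1
(r3,c5) = 2
(r4,c2) = 5
(r4,c5) = 3
(r5,c3) = 2
(r5,c4) = 3
(r5,c5) = 1
(r4,c1) = 2
(r5,c1) = 5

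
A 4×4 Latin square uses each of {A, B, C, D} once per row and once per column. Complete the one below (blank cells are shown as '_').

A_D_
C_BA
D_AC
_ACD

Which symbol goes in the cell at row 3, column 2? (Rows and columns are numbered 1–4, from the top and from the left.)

B

(r1,c4) = B
(r2,c2) = D
(r3,c2) = B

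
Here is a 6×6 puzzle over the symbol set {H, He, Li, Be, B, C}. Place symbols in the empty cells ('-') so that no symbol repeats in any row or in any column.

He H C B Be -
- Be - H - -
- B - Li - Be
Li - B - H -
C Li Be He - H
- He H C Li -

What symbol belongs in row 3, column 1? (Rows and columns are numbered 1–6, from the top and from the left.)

H

(r1,c6): row 1 has {H,He,Be,B,C}; column 6 has {H,Be}, so it must be Li.
(r2,c1): row 2 has {H,Be}; column 1 has {He,Li,C}, so it must be B.
(r3,c1): row 3 has {Li,Be,B}; column 1 has {He,Li,B,C}, so it must be H.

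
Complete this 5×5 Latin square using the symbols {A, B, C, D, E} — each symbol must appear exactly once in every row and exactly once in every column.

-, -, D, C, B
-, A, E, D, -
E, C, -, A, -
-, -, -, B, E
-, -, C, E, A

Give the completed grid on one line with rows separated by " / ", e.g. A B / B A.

A E D C B / B A E D C / E C B A D / C D A B E / D B C E A

At row 1, column 1: row 1 has {B,C,D}; column 1 has {E}; that leaves A.
At row 1, column 2: row 1 has {A,B,C,D}; column 2 has {A,C}; that leaves E.
At row 2, column 5: row 2 has {A,D,E}; column 5 has {A,B,E}; that leaves C.
At row 3, column 3: row 3 has {A,C,E}; column 3 has {C,D,E}; that leaves B.
At row 3, column 5: row 3 has {A,B,C,E}; column 5 has {A,B,C,E}; that leaves D.
At row 4, column 2: row 4 has {B,E}; column 2 has {A,C,E}; that leaves D.
At row 4, column 3: row 4 has {B,D,E}; column 3 has {B,C,D,E}; that leaves A.
At row 5, column 2: row 5 has {A,C,E}; column 2 has {A,C,D,E}; that leaves B.
At row 2, column 1: row 2 has {A,C,D,E}; column 1 has {A,E}; that leaves B.
At row 4, column 1: row 4 has {A,B,D,E}; column 1 has {A,B,E}; that leaves C.
At row 5, column 1: row 5 has {A,B,C,E}; column 1 has {A,B,C,E}; that leaves D.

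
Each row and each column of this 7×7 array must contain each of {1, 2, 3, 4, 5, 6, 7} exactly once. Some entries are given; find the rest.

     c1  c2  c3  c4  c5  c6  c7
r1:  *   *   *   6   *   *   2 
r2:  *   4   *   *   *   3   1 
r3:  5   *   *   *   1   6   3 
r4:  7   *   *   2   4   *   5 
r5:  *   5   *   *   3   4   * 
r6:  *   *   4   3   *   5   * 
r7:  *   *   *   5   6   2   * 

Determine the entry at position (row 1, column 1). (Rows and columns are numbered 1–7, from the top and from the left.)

4

(r2,c4) = 7
(r3,c4) = 4
(r4,c6) = 1
(r5,c4) = 1
(r1,c6) = 7
(r1,c5) = 5
(r2,c5) = 2
(r6,c5) = 7
(r6,c7) = 6
(r2,c1) = 6
(r2,c3) = 5
(r5,c1) = 2
(r5,c7) = 7
(r6,c1) = 1
(r6,c2) = 2
(r7,c7) = 4
(r3,c2) = 7
(r3,c3) = 2
(r5,c3) = 6
(r7,c1) = 3
(r7,c2) = 1
(r7,c3) = 7
(r1,c1) = 4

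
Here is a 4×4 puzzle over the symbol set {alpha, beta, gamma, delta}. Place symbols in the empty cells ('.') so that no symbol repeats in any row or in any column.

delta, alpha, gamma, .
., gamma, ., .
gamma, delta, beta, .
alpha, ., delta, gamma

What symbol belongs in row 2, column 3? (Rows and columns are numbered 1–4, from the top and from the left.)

alpha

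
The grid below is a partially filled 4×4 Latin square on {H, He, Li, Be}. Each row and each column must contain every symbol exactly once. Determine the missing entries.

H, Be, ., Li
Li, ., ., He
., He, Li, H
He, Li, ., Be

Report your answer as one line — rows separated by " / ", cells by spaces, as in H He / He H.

H Be He Li / Li H Be He / Be He Li H / He Li H Be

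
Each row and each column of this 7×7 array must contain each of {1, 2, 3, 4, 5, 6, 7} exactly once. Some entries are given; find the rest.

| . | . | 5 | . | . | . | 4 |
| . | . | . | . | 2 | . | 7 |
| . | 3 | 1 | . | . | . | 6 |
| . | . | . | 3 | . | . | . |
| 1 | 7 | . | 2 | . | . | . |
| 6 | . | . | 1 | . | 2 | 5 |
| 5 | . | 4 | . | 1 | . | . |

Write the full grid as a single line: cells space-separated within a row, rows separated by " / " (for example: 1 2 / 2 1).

3 2 5 6 7 1 4 / 4 1 3 5 2 6 7 / 2 3 1 4 5 7 6 / 7 5 2 3 6 4 1 / 1 7 6 2 4 5 3 / 6 4 7 1 3 2 5 / 5 6 4 7 1 3 2

(r5,c7) = 3
(r6,c2) = 4
(r7,c7) = 2
(r4,c7) = 1
(r5,c3) = 6
(r7,c2) = 6
(r7,c4) = 7
(r7,c6) = 3
(r1,c4) = 6
(r2,c3) = 3
(r6,c3) = 7
(r6,c5) = 3
(r1,c5) = 7
(r1,c6) = 1
(r2,c1) = 4
(r2,c4) = 5
(r2,c6) = 6
(r3,c4) = 4
(r3,c5) = 5
(r3,c6) = 7
(r4,c3) = 2
(r5,c5) = 4
(r5,c6) = 5
(r1,c2) = 2
(r2,c2) = 1
(r3,c1) = 2
(r4,c1) = 7
(r4,c2) = 5
(r4,c5) = 6
(r4,c6) = 4
(r1,c1) = 3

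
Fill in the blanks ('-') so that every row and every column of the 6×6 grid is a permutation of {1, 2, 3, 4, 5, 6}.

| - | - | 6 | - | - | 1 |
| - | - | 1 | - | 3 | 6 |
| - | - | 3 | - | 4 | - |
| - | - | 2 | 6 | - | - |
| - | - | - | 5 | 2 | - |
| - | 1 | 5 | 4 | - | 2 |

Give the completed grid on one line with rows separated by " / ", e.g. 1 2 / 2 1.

Cell (r1,c5): row 1 has {1,6}; column 5 has {2,3,4} → 5.
Cell (r2,c4): row 2 has {1,3,6}; column 4 has {4,5,6} → 2.
Cell (r3,c4): row 3 has {3,4}; column 4 has {2,4,5,6} → 1.
Cell (r3,c6): row 3 has {1,3,4}; column 6 has {1,2,6} → 5.
Cell (r4,c5): row 4 has {2,6}; column 5 has {2,3,4,5} → 1.
Cell (r5,c3): row 5 has {2,5}; column 3 has {1,2,3,5,6} → 4.
Cell (r5,c6): row 5 has {2,4,5}; column 6 has {1,2,5,6} → 3.
Cell (r6,c5): row 6 has {1,2,4,5}; column 5 has {1,2,3,4,5} → 6.
Cell (r1,c4): row 1 has {1,5,6}; column 4 has {1,2,4,5,6} → 3.
Cell (r4,c6): row 4 has {1,2,6}; column 6 has {1,2,3,5,6} → 4.
Cell (r5,c2): row 5 has {2,3,4,5}; column 2 has {1} → 6.
Cell (r6,c1): row 6 has {1,2,4,5,6}; column 1 is empty so far → 3.
Cell (r3,c2): row 3 has {1,3,4,5}; column 2 has {1,6} → 2.
Cell (r4,c1): row 4 has {1,2,4,6}; column 1 has {3} → 5.
Cell (r4,c2): row 4 has {1,2,4,5,6}; column 2 has {1,2,6} → 3.
Cell (r5,c1): row 5 has {2,3,4,5,6}; column 1 has {3,5} → 1.
Cell (r1,c2): row 1 has {1,3,5,6}; column 2 has {1,2,3,6} → 4.
Cell (r2,c1): row 2 has {1,2,3,6}; column 1 has {1,3,5} → 4.
Cell (r2,c2): row 2 has {1,2,3,4,6}; column 2 has {1,2,3,4,6} → 5.
Cell (r3,c1): row 3 has {1,2,3,4,5}; column 1 has {1,3,4,5} → 6.
Cell (r1,c1): row 1 has {1,3,4,5,6}; column 1 has {1,3,4,5,6} → 2.

2 4 6 3 5 1 / 4 5 1 2 3 6 / 6 2 3 1 4 5 / 5 3 2 6 1 4 / 1 6 4 5 2 3 / 3 1 5 4 6 2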